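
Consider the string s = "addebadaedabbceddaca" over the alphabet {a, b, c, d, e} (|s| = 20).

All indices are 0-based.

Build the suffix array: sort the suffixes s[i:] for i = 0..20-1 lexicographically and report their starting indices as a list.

[19, 10, 17, 5, 0, 7, 4, 11, 12, 18, 13, 9, 16, 6, 15, 1, 2, 3, 8, 14]

rank | idx | suffix
   0 |  19 | a
   1 |  10 | abbceddaca
   2 |  17 | aca
   3 |   5 | adaedabbceddaca
   4 |   0 | addebadaedabbceddaca
   5 |   7 | aedabbceddaca
   6 |   4 | badaedabbceddaca
   7 |  11 | bbceddaca
   8 |  12 | bceddaca
   9 |  18 | ca
  10 |  13 | ceddaca
  11 |   9 | dabbceddaca
  12 |  16 | daca
  13 |   6 | daedabbceddaca
  14 |  15 | ddaca
  15 |   1 | ddebadaedabbceddaca
  16 |   2 | debadaedabbceddaca
  17 |   3 | ebadaedabbceddaca
  18 |   8 | edabbceddaca
  19 |  14 | eddaca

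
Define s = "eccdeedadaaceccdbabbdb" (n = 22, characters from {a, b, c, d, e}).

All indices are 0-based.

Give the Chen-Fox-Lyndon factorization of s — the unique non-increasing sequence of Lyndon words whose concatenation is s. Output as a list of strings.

emit factor 1: 'e' (i=0, period=1)
emit factor 2: 'ccdeed' (i=1, period=6)
emit factor 3: 'ad' (i=7, period=2)
emit factor 4: 'aaceccdbabbdb' (i=9, period=13)

["e", "ccdeed", "ad", "aaceccdbabbdb"]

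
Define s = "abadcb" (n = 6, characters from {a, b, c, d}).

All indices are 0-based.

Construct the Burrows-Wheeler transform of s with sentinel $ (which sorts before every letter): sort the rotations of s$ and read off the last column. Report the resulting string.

rank  rotation last
    0  $abadcb  b
    1  abadcb$  $
    2  adcb$ab  b
    3  b$abadc  c
    4  badcb$a  a
    5  cb$abad  d
    6  dcb$aba  a

b$bcada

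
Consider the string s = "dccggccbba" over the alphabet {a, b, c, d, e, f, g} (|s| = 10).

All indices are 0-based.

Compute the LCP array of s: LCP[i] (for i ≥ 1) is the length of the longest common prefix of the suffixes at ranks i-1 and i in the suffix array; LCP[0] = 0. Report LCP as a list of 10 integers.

rank→(start, suffix):
  0 → (9, 'a')
  1 → (8, 'ba')
  2 → (7, 'bba')
  3 → (6, 'cbba')
  4 → (5, 'ccbba')
  5 → (1, 'ccggccbba')
  6 → (2, 'cggccbba')
  7 → (0, 'dccggccbba')
  8 → (4, 'gccbba')
  9 → (3, 'ggccbba')

SA = [9, 8, 7, 6, 5, 1, 2, 0, 4, 3]
[i] adj suffixes → lcp
  [1] 9/8 → 0 ('')
  [2] 8/7 → 1 ('b')
  [3] 7/6 → 0 ('')
  [4] 6/5 → 1 ('c')
  [5] 5/1 → 2 ('cc')
  [6] 1/2 → 1 ('c')
  [7] 2/0 → 0 ('')
  [8] 0/4 → 0 ('')
  [9] 4/3 → 1 ('g')

[0, 0, 1, 0, 1, 2, 1, 0, 0, 1]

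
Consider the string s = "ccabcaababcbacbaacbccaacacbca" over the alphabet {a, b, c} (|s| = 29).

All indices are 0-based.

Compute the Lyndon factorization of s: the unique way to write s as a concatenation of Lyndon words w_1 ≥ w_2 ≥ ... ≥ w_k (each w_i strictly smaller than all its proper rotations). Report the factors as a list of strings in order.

["c", "c", "abc", "aababcbacbaacbccaacacbc", "a"]

emit factor 1: 'c' (i=0, period=1)
emit factor 2: 'c' (i=1, period=1)
emit factor 3: 'abc' (i=2, period=3)
emit factor 4: 'aababcbacbaacbccaacacbc' (i=5, period=23)
emit factor 5: 'a' (i=28, period=1)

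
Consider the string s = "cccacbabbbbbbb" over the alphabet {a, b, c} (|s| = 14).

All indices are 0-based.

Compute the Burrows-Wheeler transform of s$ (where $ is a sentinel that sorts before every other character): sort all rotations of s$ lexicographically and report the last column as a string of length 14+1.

bbcbcbbbbbacac$

rank  rotation         last
    0  $cccacbabbbbbbb  b
    1  abbbbbbb$cccacb  b
    2  acbabbbbbbb$ccc  c
    3  b$cccacbabbbbbb  b
    4  babbbbbbb$cccac  c
    5  bb$cccacbabbbbb  b
    6  bbb$cccacbabbbb  b
    7  bbbb$cccacbabbb  b
    8  bbbbb$cccacbabb  b
    9  bbbbbb$cccacbab  b
   10  bbbbbbb$cccacba  a
   11  cacbabbbbbbb$cc  c
   12  cbabbbbbbb$ccca  a
   13  ccacbabbbbbbb$c  c
   14  cccacbabbbbbbb$  $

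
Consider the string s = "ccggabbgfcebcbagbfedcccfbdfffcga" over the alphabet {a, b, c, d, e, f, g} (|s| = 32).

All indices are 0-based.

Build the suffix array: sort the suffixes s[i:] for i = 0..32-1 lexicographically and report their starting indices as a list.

[31, 4, 14, 13, 5, 11, 24, 16, 6, 12, 20, 21, 0, 9, 22, 29, 1, 19, 25, 10, 18, 23, 8, 28, 17, 27, 26, 30, 3, 15, 7, 2]

rank→(start, suffix):
  0 → (31, 'a')
  1 → (4, 'abbgfcebcbagbfedcccfbdfffcga')
  2 → (14, 'agbfedcccfbdfffcga')
  3 → (13, 'bagbfedcccfbdfffcga')
  4 → (5, 'bbgfcebcbagbfedcccfbdfffcga')
  5 → (11, 'bcbagbfedcccfbdfffcga')
  6 → (24, 'bdfffcga')
  7 → (16, 'bfedcccfbdfffcga')
  8 → (6, 'bgfcebcbagbfedcccfbdfffcga')
  9 → (12, 'cbagbfedcccfbdfffcga')
  10 → (20, 'cccfbdfffcga')
  11 → (21, 'ccfbdfffcga')
  12 → (0, 'ccggabbgfcebcbagbfedcccfbdfffcga')
  13 → (9, 'cebcbagbfedcccfbdfffcga')
  14 → (22, 'cfbdfffcga')
  15 → (29, 'cga')
  16 → (1, 'cggabbgfcebcbagbfedcccfbdfffcga')
  17 → (19, 'dcccfbdfffcga')
  18 → (25, 'dfffcga')
  19 → (10, 'ebcbagbfedcccfbdfffcga')
  20 → (18, 'edcccfbdfffcga')
  21 → (23, 'fbdfffcga')
  22 → (8, 'fcebcbagbfedcccfbdfffcga')
  23 → (28, 'fcga')
  24 → (17, 'fedcccfbdfffcga')
  25 → (27, 'ffcga')
  26 → (26, 'fffcga')
  27 → (30, 'ga')
  28 → (3, 'gabbgfcebcbagbfedcccfbdfffcga')
  29 → (15, 'gbfedcccfbdfffcga')
  30 → (7, 'gfcebcbagbfedcccfbdfffcga')
  31 → (2, 'ggabbgfcebcbagbfedcccfbdfffcga')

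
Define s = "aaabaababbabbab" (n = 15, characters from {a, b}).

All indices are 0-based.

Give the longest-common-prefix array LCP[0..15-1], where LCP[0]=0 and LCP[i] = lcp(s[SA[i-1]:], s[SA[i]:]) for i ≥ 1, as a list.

[0, 2, 4, 1, 2, 3, 2, 5, 0, 1, 2, 3, 6, 1, 4]

rank→(start, suffix):
  0 → (0, 'aaabaababbabbab')
  1 → (1, 'aabaababbabbab')
  2 → (4, 'aababbabbab')
  3 → (13, 'ab')
  4 → (2, 'abaababbabbab')
  5 → (5, 'ababbabbab')
  6 → (10, 'abbab')
  7 → (7, 'abbabbab')
  8 → (14, 'b')
  9 → (3, 'baababbabbab')
  10 → (12, 'bab')
  11 → (9, 'babbab')
  12 → (6, 'babbabbab')
  13 → (11, 'bbab')
  14 → (8, 'bbabbab')

SA = [0, 1, 4, 13, 2, 5, 10, 7, 14, 3, 12, 9, 6, 11, 8]
[i] adj suffixes → lcp
  [1] 0/1 → 2 ('aa')
  [2] 1/4 → 4 ('aaba')
  [3] 4/13 → 1 ('a')
  [4] 13/2 → 2 ('ab')
  [5] 2/5 → 3 ('aba')
  [6] 5/10 → 2 ('ab')
  [7] 10/7 → 5 ('abbab')
  [8] 7/14 → 0 ('')
  [9] 14/3 → 1 ('b')
  [10] 3/12 → 2 ('ba')
  [11] 12/9 → 3 ('bab')
  [12] 9/6 → 6 ('babbab')
  [13] 6/11 → 1 ('b')
  [14] 11/8 → 4 ('bbab')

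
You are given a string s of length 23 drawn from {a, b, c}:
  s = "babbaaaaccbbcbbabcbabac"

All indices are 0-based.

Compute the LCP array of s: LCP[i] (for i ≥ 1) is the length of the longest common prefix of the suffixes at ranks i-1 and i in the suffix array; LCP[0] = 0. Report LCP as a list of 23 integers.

sorted suffixes:
  #0 SA[0]=4  'aaaaccbbcbbabcbabac'
  #1 SA[1]=5  'aaaccbbcbbabcbabac'
  #2 SA[2]=6  'aaccbbcbbabcbabac'
  #3 SA[3]=19  'abac'
  #4 SA[4]=1  'abbaaaaccbbcbbabcbabac'
  #5 SA[5]=15  'abcbabac'
  #6 SA[6]=21  'ac'
  #7 SA[7]=7  'accbbcbbabcbabac'
  #8 SA[8]=3  'baaaaccbbcbbabcbabac'
  #9 SA[9]=18  'babac'
  #10 SA[10]=0  'babbaaaaccbbcbbabcbabac'
  #11 SA[11]=14  'babcbabac'
  #12 SA[12]=20  'bac'
  #13 SA[13]=2  'bbaaaaccbbcbbabcbabac'
  #14 SA[14]=13  'bbabcbabac'
  #15 SA[15]=10  'bbcbbabcbabac'
  #16 SA[16]=16  'bcbabac'
  #17 SA[17]=11  'bcbbabcbabac'
  #18 SA[18]=22  'c'
  #19 SA[19]=17  'cbabac'
  #20 SA[20]=12  'cbbabcbabac'
  #21 SA[21]=9  'cbbcbbabcbabac'
  #22 SA[22]=8  'ccbbcbbabcbabac'

SA = [4, 5, 6, 19, 1, 15, 21, 7, 3, 18, 0, 14, 20, 2, 13, 10, 16, 11, 22, 17, 12, 9, 8]
[i] adj suffixes → lcp
  [1] 4/5 → 3 ('aaa')
  [2] 5/6 → 2 ('aa')
  [3] 6/19 → 1 ('a')
  [4] 19/1 → 2 ('ab')
  [5] 1/15 → 2 ('ab')
  [6] 15/21 → 1 ('a')
  [7] 21/7 → 2 ('ac')
  [8] 7/3 → 0 ('')
  [9] 3/18 → 2 ('ba')
  [10] 18/0 → 3 ('bab')
  [11] 0/14 → 3 ('bab')
  [12] 14/20 → 2 ('ba')
  [13] 20/2 → 1 ('b')
  [14] 2/13 → 3 ('bba')
  [15] 13/10 → 2 ('bb')
  [16] 10/16 → 1 ('b')
  [17] 16/11 → 3 ('bcb')
  [18] 11/22 → 0 ('')
  [19] 22/17 → 1 ('c')
  [20] 17/12 → 2 ('cb')
  [21] 12/9 → 3 ('cbb')
  [22] 9/8 → 1 ('c')

[0, 3, 2, 1, 2, 2, 1, 2, 0, 2, 3, 3, 2, 1, 3, 2, 1, 3, 0, 1, 2, 3, 1]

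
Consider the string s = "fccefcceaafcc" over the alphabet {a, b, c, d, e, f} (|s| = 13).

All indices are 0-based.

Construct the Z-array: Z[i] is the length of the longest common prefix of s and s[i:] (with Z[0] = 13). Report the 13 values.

Z[0]=13
i=1: outside box; Z[1]=0
i=2: outside box; Z[2]=0
i=3: outside box; Z[3]=0
i=4: outside box; Z[4]=4 scan→box=[4,8)
i=5: min(r-i=3, Z[1]=0)=0; Z[5]=0
i=6: min(r-i=2, Z[2]=0)=0; Z[6]=0
i=7: min(r-i=1, Z[3]=0)=0; Z[7]=0
i=8: outside box; Z[8]=0
i=9: outside box; Z[9]=0
i=10: outside box; Z[10]=3 scan→box=[10,13)
i=11: min(r-i=2, Z[1]=0)=0; Z[11]=0
i=12: min(r-i=1, Z[2]=0)=0; Z[12]=0

[13, 0, 0, 0, 4, 0, 0, 0, 0, 0, 3, 0, 0]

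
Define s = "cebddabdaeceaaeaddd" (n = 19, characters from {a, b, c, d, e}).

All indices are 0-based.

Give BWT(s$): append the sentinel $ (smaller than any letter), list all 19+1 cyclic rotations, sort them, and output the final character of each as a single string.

dedeadaee$ddbdbacaca

rank  rotation              last
    0  $cebddabdaeceaaeaddd  d
    1  aaeaddd$cebddabdaece  e
    2  abdaeceaaeaddd$cebdd  d
    3  addd$cebddabdaeceaae  e
    4  aeaddd$cebddabdaecea  a
    5  aeceaaeaddd$cebddabd  d
    6  bdaeceaaeaddd$cebdda  a
    7  bddabdaeceaaeaddd$ce  e
    8  ceaaeaddd$cebddabdae  e
    9  cebddabdaeceaaeaddd$  $
   10  d$cebddabdaeceaaeadd  d
   11  dabdaeceaaeaddd$cebd  d
   12  daeceaaeaddd$cebddab  b
   13  dd$cebddabdaeceaaead  d
   14  ddabdaeceaaeaddd$ceb  b
   15  ddd$cebddabdaeceaaea  a
   16  eaaeaddd$cebddabdaec  c
   17  eaddd$cebddabdaeceaa  a
   18  ebddabdaeceaaeaddd$c  c
   19  eceaaeaddd$cebddabda  a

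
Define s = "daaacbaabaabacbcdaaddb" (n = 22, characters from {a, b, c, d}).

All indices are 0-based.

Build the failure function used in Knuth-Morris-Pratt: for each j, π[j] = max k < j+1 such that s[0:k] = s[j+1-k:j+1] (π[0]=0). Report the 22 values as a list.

[0, 0, 0, 0, 0, 0, 0, 0, 0, 0, 0, 0, 0, 0, 0, 0, 1, 2, 3, 1, 1, 0]

π[0] = 0
j=1 s[j]='a': π[1]=0 (border '')
j=2 s[j]='a': π[2]=0 (border '')
j=3 s[j]='a': π[3]=0 (border '')
j=4 s[j]='c': π[4]=0 (border '')
j=5 s[j]='b': π[5]=0 (border '')
j=6 s[j]='a': π[6]=0 (border '')
j=7 s[j]='a': π[7]=0 (border '')
j=8 s[j]='b': π[8]=0 (border '')
j=9 s[j]='a': π[9]=0 (border '')
j=10 s[j]='a': π[10]=0 (border '')
j=11 s[j]='b': π[11]=0 (border '')
j=12 s[j]='a': π[12]=0 (border '')
j=13 s[j]='c': π[13]=0 (border '')
j=14 s[j]='b': π[14]=0 (border '')
j=15 s[j]='c': π[15]=0 (border '')
j=16 s[j]='d': π[16]=1 (border 'd')
j=17 s[j]='a': π[17]=2 (border 'da')
j=18 s[j]='a': π[18]=3 (border 'daa')
j=19 s[j]='d': k: 3→0; π[19]=1 (border 'd')
j=20 s[j]='d': k: 1→0; π[20]=1 (border 'd')
j=21 s[j]='b': k: 1→0; π[21]=0 (border '')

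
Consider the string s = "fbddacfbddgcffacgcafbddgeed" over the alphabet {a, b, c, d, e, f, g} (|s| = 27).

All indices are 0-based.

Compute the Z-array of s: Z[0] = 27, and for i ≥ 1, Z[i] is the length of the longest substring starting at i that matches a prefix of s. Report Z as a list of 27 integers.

[27, 0, 0, 0, 0, 0, 4, 0, 0, 0, 0, 0, 1, 1, 0, 0, 0, 0, 0, 4, 0, 0, 0, 0, 0, 0, 0]

Z[0]=27
i=1: outside box; Z[1]=0
i=2: outside box; Z[2]=0
i=3: outside box; Z[3]=0
i=4: outside box; Z[4]=0
i=5: outside box; Z[5]=0
i=6: outside box; Z[6]=4 extend→box=[6,10)
i=7: min(r-i=3, Z[1]=0)=0; Z[7]=0
i=8: min(r-i=2, Z[2]=0)=0; Z[8]=0
i=9: min(r-i=1, Z[3]=0)=0; Z[9]=0
i=10: outside box; Z[10]=0
i=11: outside box; Z[11]=0
i=12: outside box; Z[12]=1 extend→box=[12,13)
i=13: outside box; Z[13]=1 extend→box=[13,14)
i=14: outside box; Z[14]=0
i=15: outside box; Z[15]=0
i=16: outside box; Z[16]=0
i=17: outside box; Z[17]=0
i=18: outside box; Z[18]=0
i=19: outside box; Z[19]=4 extend→box=[19,23)
i=20: min(r-i=3, Z[1]=0)=0; Z[20]=0
i=21: min(r-i=2, Z[2]=0)=0; Z[21]=0
i=22: min(r-i=1, Z[3]=0)=0; Z[22]=0
i=23: outside box; Z[23]=0
i=24: outside box; Z[24]=0
i=25: outside box; Z[25]=0
i=26: outside box; Z[26]=0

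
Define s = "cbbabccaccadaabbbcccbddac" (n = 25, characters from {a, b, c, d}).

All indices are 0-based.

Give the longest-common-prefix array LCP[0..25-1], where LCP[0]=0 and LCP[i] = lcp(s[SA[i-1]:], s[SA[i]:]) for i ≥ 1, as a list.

rank→(start, suffix):
  0 → (12, 'aabbbcccbddac')
  1 → (13, 'abbbcccbddac')
  2 → (3, 'abccaccadaabbbcccbddac')
  3 → (23, 'ac')
  4 → (7, 'accadaabbbcccbddac')
  5 → (10, 'adaabbbcccbddac')
  6 → (2, 'babccaccadaabbbcccbddac')
  7 → (1, 'bbabccaccadaabbbcccbddac')
  8 → (14, 'bbbcccbddac')
  9 → (15, 'bbcccbddac')
  10 → (4, 'bccaccadaabbbcccbddac')
  11 → (16, 'bcccbddac')
  12 → (20, 'bddac')
  13 → (24, 'c')
  14 → (6, 'caccadaabbbcccbddac')
  15 → (9, 'cadaabbbcccbddac')
  16 → (0, 'cbbabccaccadaabbbcccbddac')
  17 → (19, 'cbddac')
  18 → (5, 'ccaccadaabbbcccbddac')
  19 → (8, 'ccadaabbbcccbddac')
  20 → (18, 'ccbddac')
  21 → (17, 'cccbddac')
  22 → (11, 'daabbbcccbddac')
  23 → (22, 'dac')
  24 → (21, 'ddac')

SA = [12, 13, 3, 23, 7, 10, 2, 1, 14, 15, 4, 16, 20, 24, 6, 9, 0, 19, 5, 8, 18, 17, 11, 22, 21]
i: (SA[i-1],SA[i]) lcp shared
  1: (12,13) 1 'a'
  2: (13,3) 2 'ab'
  3: (3,23) 1 'a'
  4: (23,7) 2 'ac'
  5: (7,10) 1 'a'
  6: (10,2) 0 ''
  7: (2,1) 1 'b'
  8: (1,14) 2 'bb'
  9: (14,15) 2 'bb'
  10: (15,4) 1 'b'
  11: (4,16) 3 'bcc'
  12: (16,20) 1 'b'
  13: (20,24) 0 ''
  14: (24,6) 1 'c'
  15: (6,9) 2 'ca'
  16: (9,0) 1 'c'
  17: (0,19) 2 'cb'
  18: (19,5) 1 'c'
  19: (5,8) 3 'cca'
  20: (8,18) 2 'cc'
  21: (18,17) 2 'cc'
  22: (17,11) 0 ''
  23: (11,22) 2 'da'
  24: (22,21) 1 'd'

[0, 1, 2, 1, 2, 1, 0, 1, 2, 2, 1, 3, 1, 0, 1, 2, 1, 2, 1, 3, 2, 2, 0, 2, 1]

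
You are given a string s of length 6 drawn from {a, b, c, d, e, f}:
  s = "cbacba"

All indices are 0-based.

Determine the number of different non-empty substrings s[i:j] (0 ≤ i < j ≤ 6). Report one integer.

rank→(start, suffix):
  0 → (5, 'a')
  1 → (2, 'acba')
  2 → (4, 'ba')
  3 → (1, 'bacba')
  4 → (3, 'cba')
  5 → (0, 'cbacba')

SA = [5, 2, 4, 1, 3, 0]
rank  pair      lcp
   1  s[5:],s[2:]  1  'a'
   2  s[2:],s[4:]  0  ''
   3  s[4:],s[1:]  2  'ba'
   4  s[1:],s[3:]  0  ''
   5  s[3:],s[0:]  3  'cba'

n(n+1)/2 = 6·7/2 = 21
Σ LCP = 0 + 1 + 0 + 2 + 0 + 3 = 6
distinct = 21 − 6 = 15

15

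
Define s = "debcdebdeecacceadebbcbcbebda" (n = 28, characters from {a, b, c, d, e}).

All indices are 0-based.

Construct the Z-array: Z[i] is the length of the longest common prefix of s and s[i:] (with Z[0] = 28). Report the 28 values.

[28, 0, 0, 0, 3, 0, 0, 2, 0, 0, 0, 0, 0, 0, 0, 0, 3, 0, 0, 0, 0, 0, 0, 0, 0, 0, 1, 0]

Z[0]=28
i=1: i≥r, start 0; Z[1]=0
i=2: i≥r, start 0; Z[2]=0
i=3: i≥r, start 0; Z[3]=0
i=4: i≥r, start 0; Z[4]=3 scan→box=[4,7)
i=5: min(r-i=2, Z[1]=0)=0; Z[5]=0
i=6: min(r-i=1, Z[2]=0)=0; Z[6]=0
i=7: i≥r, start 0; Z[7]=2 scan→box=[7,9)
i=8: min(r-i=1, Z[1]=0)=0; Z[8]=0
i=9: i≥r, start 0; Z[9]=0
i=10: i≥r, start 0; Z[10]=0
i=11: i≥r, start 0; Z[11]=0
i=12: i≥r, start 0; Z[12]=0
i=13: i≥r, start 0; Z[13]=0
i=14: i≥r, start 0; Z[14]=0
i=15: i≥r, start 0; Z[15]=0
i=16: i≥r, start 0; Z[16]=3 scan→box=[16,19)
i=17: min(r-i=2, Z[1]=0)=0; Z[17]=0
i=18: min(r-i=1, Z[2]=0)=0; Z[18]=0
i=19: i≥r, start 0; Z[19]=0
i=20: i≥r, start 0; Z[20]=0
i=21: i≥r, start 0; Z[21]=0
i=22: i≥r, start 0; Z[22]=0
i=23: i≥r, start 0; Z[23]=0
i=24: i≥r, start 0; Z[24]=0
i=25: i≥r, start 0; Z[25]=0
i=26: i≥r, start 0; Z[26]=1 scan→box=[26,27)
i=27: i≥r, start 0; Z[27]=0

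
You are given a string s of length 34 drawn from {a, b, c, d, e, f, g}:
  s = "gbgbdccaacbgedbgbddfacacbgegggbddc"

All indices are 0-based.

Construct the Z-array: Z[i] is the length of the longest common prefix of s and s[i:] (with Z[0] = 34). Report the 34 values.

Z[0]=34
i=1: outside box; Z[1]=0
i=2: outside box; Z[2]=2 extend→box=[2,4)
i=3: min(r-i=1, Z[1]=0)=0; Z[3]=0
i=4: outside box; Z[4]=0
i=5: outside box; Z[5]=0
i=6: outside box; Z[6]=0
i=7: outside box; Z[7]=0
i=8: outside box; Z[8]=0
i=9: outside box; Z[9]=0
i=10: outside box; Z[10]=0
i=11: outside box; Z[11]=1 extend→box=[11,12)
i=12: outside box; Z[12]=0
i=13: outside box; Z[13]=0
i=14: outside box; Z[14]=0
i=15: outside box; Z[15]=2 extend→box=[15,17)
i=16: min(r-i=1, Z[1]=0)=0; Z[16]=0
i=17: outside box; Z[17]=0
i=18: outside box; Z[18]=0
i=19: outside box; Z[19]=0
i=20: outside box; Z[20]=0
i=21: outside box; Z[21]=0
i=22: outside box; Z[22]=0
i=23: outside box; Z[23]=0
i=24: outside box; Z[24]=0
i=25: outside box; Z[25]=1 extend→box=[25,26)
i=26: outside box; Z[26]=0
i=27: outside box; Z[27]=1 extend→box=[27,28)
i=28: outside box; Z[28]=1 extend→box=[28,29)
i=29: outside box; Z[29]=2 extend→box=[29,31)
i=30: min(r-i=1, Z[1]=0)=0; Z[30]=0
i=31: outside box; Z[31]=0
i=32: outside box; Z[32]=0
i=33: outside box; Z[33]=0

[34, 0, 2, 0, 0, 0, 0, 0, 0, 0, 0, 1, 0, 0, 0, 2, 0, 0, 0, 0, 0, 0, 0, 0, 0, 1, 0, 1, 1, 2, 0, 0, 0, 0]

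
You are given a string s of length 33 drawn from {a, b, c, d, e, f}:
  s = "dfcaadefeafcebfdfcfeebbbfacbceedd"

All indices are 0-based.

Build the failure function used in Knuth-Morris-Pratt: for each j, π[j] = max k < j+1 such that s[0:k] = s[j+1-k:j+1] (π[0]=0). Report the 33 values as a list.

π[0] = 0
j=1 s[j]='f': π[1]=0 (border '')
j=2 s[j]='c': π[2]=0 (border '')
j=3 s[j]='a': π[3]=0 (border '')
j=4 s[j]='a': π[4]=0 (border '')
j=5 s[j]='d': π[5]=1 (border 'd')
j=6 s[j]='e': k: 1→0; π[6]=0 (border '')
j=7 s[j]='f': π[7]=0 (border '')
j=8 s[j]='e': π[8]=0 (border '')
j=9 s[j]='a': π[9]=0 (border '')
j=10 s[j]='f': π[10]=0 (border '')
j=11 s[j]='c': π[11]=0 (border '')
j=12 s[j]='e': π[12]=0 (border '')
j=13 s[j]='b': π[13]=0 (border '')
j=14 s[j]='f': π[14]=0 (border '')
j=15 s[j]='d': π[15]=1 (border 'd')
j=16 s[j]='f': π[16]=2 (border 'df')
j=17 s[j]='c': π[17]=3 (border 'dfc')
j=18 s[j]='f': k: 3→0; π[18]=0 (border '')
j=19 s[j]='e': π[19]=0 (border '')
j=20 s[j]='e': π[20]=0 (border '')
j=21 s[j]='b': π[21]=0 (border '')
j=22 s[j]='b': π[22]=0 (border '')
j=23 s[j]='b': π[23]=0 (border '')
j=24 s[j]='f': π[24]=0 (border '')
j=25 s[j]='a': π[25]=0 (border '')
j=26 s[j]='c': π[26]=0 (border '')
j=27 s[j]='b': π[27]=0 (border '')
j=28 s[j]='c': π[28]=0 (border '')
j=29 s[j]='e': π[29]=0 (border '')
j=30 s[j]='e': π[30]=0 (border '')
j=31 s[j]='d': π[31]=1 (border 'd')
j=32 s[j]='d': k: 1→0; π[32]=1 (border 'd')

[0, 0, 0, 0, 0, 1, 0, 0, 0, 0, 0, 0, 0, 0, 0, 1, 2, 3, 0, 0, 0, 0, 0, 0, 0, 0, 0, 0, 0, 0, 0, 1, 1]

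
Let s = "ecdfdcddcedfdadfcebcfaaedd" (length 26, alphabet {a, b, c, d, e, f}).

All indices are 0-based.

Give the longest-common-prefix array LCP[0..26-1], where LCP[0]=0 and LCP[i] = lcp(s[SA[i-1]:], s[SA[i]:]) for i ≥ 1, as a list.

[0, 1, 1, 0, 0, 2, 1, 2, 1, 0, 1, 1, 2, 1, 2, 1, 2, 3, 0, 1, 1, 2, 0, 1, 1, 2]

sorted suffixes:
  #0 SA[0]=21  'aaedd'
  #1 SA[1]=13  'adfcebcfaaedd'
  #2 SA[2]=22  'aedd'
  #3 SA[3]=18  'bcfaaedd'
  #4 SA[4]=5  'cddcedfdadfcebcfaaedd'
  #5 SA[5]=1  'cdfdcddcedfdadfcebcfaaedd'
  #6 SA[6]=16  'cebcfaaedd'
  #7 SA[7]=8  'cedfdadfcebcfaaedd'
  #8 SA[8]=19  'cfaaedd'
  #9 SA[9]=25  'd'
  #10 SA[10]=12  'dadfcebcfaaedd'
  #11 SA[11]=4  'dcddcedfdadfcebcfaaedd'
  #12 SA[12]=7  'dcedfdadfcebcfaaedd'
  #13 SA[13]=24  'dd'
  #14 SA[14]=6  'ddcedfdadfcebcfaaedd'
  #15 SA[15]=14  'dfcebcfaaedd'
  #16 SA[16]=10  'dfdadfcebcfaaedd'
  #17 SA[17]=2  'dfdcddcedfdadfcebcfaaedd'
  #18 SA[18]=17  'ebcfaaedd'
  #19 SA[19]=0  'ecdfdcddcedfdadfcebcfaaedd'
  #20 SA[20]=23  'edd'
  #21 SA[21]=9  'edfdadfcebcfaaedd'
  #22 SA[22]=20  'faaedd'
  #23 SA[23]=15  'fcebcfaaedd'
  #24 SA[24]=11  'fdadfcebcfaaedd'
  #25 SA[25]=3  'fdcddcedfdadfcebcfaaedd'

SA = [21, 13, 22, 18, 5, 1, 16, 8, 19, 25, 12, 4, 7, 24, 6, 14, 10, 2, 17, 0, 23, 9, 20, 15, 11, 3]
[i] adj suffixes → lcp
  [1] 21/13 → 1 ('a')
  [2] 13/22 → 1 ('a')
  [3] 22/18 → 0 ('')
  [4] 18/5 → 0 ('')
  [5] 5/1 → 2 ('cd')
  [6] 1/16 → 1 ('c')
  [7] 16/8 → 2 ('ce')
  [8] 8/19 → 1 ('c')
  [9] 19/25 → 0 ('')
  [10] 25/12 → 1 ('d')
  [11] 12/4 → 1 ('d')
  [12] 4/7 → 2 ('dc')
  [13] 7/24 → 1 ('d')
  [14] 24/6 → 2 ('dd')
  [15] 6/14 → 1 ('d')
  [16] 14/10 → 2 ('df')
  [17] 10/2 → 3 ('dfd')
  [18] 2/17 → 0 ('')
  [19] 17/0 → 1 ('e')
  [20] 0/23 → 1 ('e')
  [21] 23/9 → 2 ('ed')
  [22] 9/20 → 0 ('')
  [23] 20/15 → 1 ('f')
  [24] 15/11 → 1 ('f')
  [25] 11/3 → 2 ('fd')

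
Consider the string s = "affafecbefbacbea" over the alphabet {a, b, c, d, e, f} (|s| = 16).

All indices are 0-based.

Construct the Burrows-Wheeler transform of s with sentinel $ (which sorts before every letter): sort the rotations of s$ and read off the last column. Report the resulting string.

aebf$fccaebfbfeaa

rank  rotation           last
    0  $affafecbefbacbea  a
    1  a$affafecbefbacbe  e
    2  acbea$affafecbefb  b
    3  afecbefbacbea$aff  f
    4  affafecbefbacbea$  $
    5  bacbea$affafecbef  f
    6  bea$affafecbefbac  c
    7  befbacbea$affafec  c
    8  cbea$affafecbefba  a
    9  cbefbacbea$affafe  e
   10  ea$affafecbefbacb  b
   11  ecbefbacbea$affaf  f
   12  efbacbea$affafecb  b
   13  fafecbefbacbea$af  f
   14  fbacbea$affafecbe  e
   15  fecbefbacbea$affa  a
   16  ffafecbefbacbea$a  a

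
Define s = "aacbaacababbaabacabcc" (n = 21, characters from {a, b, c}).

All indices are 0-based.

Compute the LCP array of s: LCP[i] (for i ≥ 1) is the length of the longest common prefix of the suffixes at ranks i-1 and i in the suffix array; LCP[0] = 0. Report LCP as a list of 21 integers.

sorted suffixes:
  #0 SA[0]=12  'aabacabcc'
  #1 SA[1]=4  'aacababbaabacabcc'
  #2 SA[2]=0  'aacbaacababbaabacabcc'
  #3 SA[3]=7  'ababbaabacabcc'
  #4 SA[4]=13  'abacabcc'
  #5 SA[5]=9  'abbaabacabcc'
  #6 SA[6]=17  'abcc'
  #7 SA[7]=5  'acababbaabacabcc'
  #8 SA[8]=15  'acabcc'
  #9 SA[9]=1  'acbaacababbaabacabcc'
  #10 SA[10]=11  'baabacabcc'
  #11 SA[11]=3  'baacababbaabacabcc'
  #12 SA[12]=8  'babbaabacabcc'
  #13 SA[13]=14  'bacabcc'
  #14 SA[14]=10  'bbaabacabcc'
  #15 SA[15]=18  'bcc'
  #16 SA[16]=20  'c'
  #17 SA[17]=6  'cababbaabacabcc'
  #18 SA[18]=16  'cabcc'
  #19 SA[19]=2  'cbaacababbaabacabcc'
  #20 SA[20]=19  'cc'

SA = [12, 4, 0, 7, 13, 9, 17, 5, 15, 1, 11, 3, 8, 14, 10, 18, 20, 6, 16, 2, 19]
rank  pair      lcp
   1  s[12:],s[4:]  2  'aa'
   2  s[4:],s[0:]  3  'aac'
   3  s[0:],s[7:]  1  'a'
   4  s[7:],s[13:]  3  'aba'
   5  s[13:],s[9:]  2  'ab'
   6  s[9:],s[17:]  2  'ab'
   7  s[17:],s[5:]  1  'a'
   8  s[5:],s[15:]  4  'acab'
   9  s[15:],s[1:]  2  'ac'
  10  s[1:],s[11:]  0  ''
  11  s[11:],s[3:]  3  'baa'
  12  s[3:],s[8:]  2  'ba'
  13  s[8:],s[14:]  2  'ba'
  14  s[14:],s[10:]  1  'b'
  15  s[10:],s[18:]  1  'b'
  16  s[18:],s[20:]  0  ''
  17  s[20:],s[6:]  1  'c'
  18  s[6:],s[16:]  3  'cab'
  19  s[16:],s[2:]  1  'c'
  20  s[2:],s[19:]  1  'c'

[0, 2, 3, 1, 3, 2, 2, 1, 4, 2, 0, 3, 2, 2, 1, 1, 0, 1, 3, 1, 1]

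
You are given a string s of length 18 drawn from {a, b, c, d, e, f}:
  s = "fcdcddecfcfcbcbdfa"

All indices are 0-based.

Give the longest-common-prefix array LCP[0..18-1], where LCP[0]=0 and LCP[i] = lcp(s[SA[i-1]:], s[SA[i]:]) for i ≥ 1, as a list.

[0, 0, 1, 0, 2, 1, 2, 1, 3, 0, 1, 1, 1, 0, 0, 1, 2, 2]

rank→(start, suffix):
  0 → (17, 'a')
  1 → (12, 'bcbdfa')
  2 → (14, 'bdfa')
  3 → (11, 'cbcbdfa')
  4 → (13, 'cbdfa')
  5 → (1, 'cdcddecfcfcbcbdfa')
  6 → (3, 'cddecfcfcbcbdfa')
  7 → (9, 'cfcbcbdfa')
  8 → (7, 'cfcfcbcbdfa')
  9 → (2, 'dcddecfcfcbcbdfa')
  10 → (4, 'ddecfcfcbcbdfa')
  11 → (5, 'decfcfcbcbdfa')
  12 → (15, 'dfa')
  13 → (6, 'ecfcfcbcbdfa')
  14 → (16, 'fa')
  15 → (10, 'fcbcbdfa')
  16 → (0, 'fcdcddecfcfcbcbdfa')
  17 → (8, 'fcfcbcbdfa')

SA = [17, 12, 14, 11, 13, 1, 3, 9, 7, 2, 4, 5, 15, 6, 16, 10, 0, 8]
[i] adj suffixes → lcp
  [1] 17/12 → 0 ('')
  [2] 12/14 → 1 ('b')
  [3] 14/11 → 0 ('')
  [4] 11/13 → 2 ('cb')
  [5] 13/1 → 1 ('c')
  [6] 1/3 → 2 ('cd')
  [7] 3/9 → 1 ('c')
  [8] 9/7 → 3 ('cfc')
  [9] 7/2 → 0 ('')
  [10] 2/4 → 1 ('d')
  [11] 4/5 → 1 ('d')
  [12] 5/15 → 1 ('d')
  [13] 15/6 → 0 ('')
  [14] 6/16 → 0 ('')
  [15] 16/10 → 1 ('f')
  [16] 10/0 → 2 ('fc')
  [17] 0/8 → 2 ('fc')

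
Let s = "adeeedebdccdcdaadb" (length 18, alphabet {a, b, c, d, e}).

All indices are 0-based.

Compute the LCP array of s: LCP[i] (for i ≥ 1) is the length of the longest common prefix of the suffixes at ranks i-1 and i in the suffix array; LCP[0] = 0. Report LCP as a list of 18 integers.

rank | idx | suffix
   0 |  14 | aadb
   1 |  15 | adb
   2 |   0 | adeeedebdccdcdaadb
   3 |  17 | b
   4 |   7 | bdccdcdaadb
   5 |   9 | ccdcdaadb
   6 |  12 | cdaadb
   7 |  10 | cdcdaadb
   8 |  13 | daadb
   9 |  16 | db
  10 |   8 | dccdcdaadb
  11 |  11 | dcdaadb
  12 |   5 | debdccdcdaadb
  13 |   1 | deeedebdccdcdaadb
  14 |   6 | ebdccdcdaadb
  15 |   4 | edebdccdcdaadb
  16 |   3 | eedebdccdcdaadb
  17 |   2 | eeedebdccdcdaadb

SA = [14, 15, 0, 17, 7, 9, 12, 10, 13, 16, 8, 11, 5, 1, 6, 4, 3, 2]
rank  pair      lcp
   1  s[14:],s[15:]  1  'a'
   2  s[15:],s[0:]  2  'ad'
   3  s[0:],s[17:]  0  ''
   4  s[17:],s[7:]  1  'b'
   5  s[7:],s[9:]  0  ''
   6  s[9:],s[12:]  1  'c'
   7  s[12:],s[10:]  2  'cd'
   8  s[10:],s[13:]  0  ''
   9  s[13:],s[16:]  1  'd'
  10  s[16:],s[8:]  1  'd'
  11  s[8:],s[11:]  2  'dc'
  12  s[11:],s[5:]  1  'd'
  13  s[5:],s[1:]  2  'de'
  14  s[1:],s[6:]  0  ''
  15  s[6:],s[4:]  1  'e'
  16  s[4:],s[3:]  1  'e'
  17  s[3:],s[2:]  2  'ee'

[0, 1, 2, 0, 1, 0, 1, 2, 0, 1, 1, 2, 1, 2, 0, 1, 1, 2]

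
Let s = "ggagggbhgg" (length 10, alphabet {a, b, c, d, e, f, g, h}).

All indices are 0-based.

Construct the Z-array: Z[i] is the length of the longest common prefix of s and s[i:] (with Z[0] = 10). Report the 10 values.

Z[0]=10
i=1: outside box; Z[1]=1 scan→box=[1,2)
i=2: outside box; Z[2]=0
i=3: outside box; Z[3]=2 scan→box=[3,5)
i=4: min(r-i=1, Z[1]=1)=1; Z[4]=2 scan→box=[4,6)
i=5: min(r-i=1, Z[1]=1)=1; Z[5]=1
i=6: outside box; Z[6]=0
i=7: outside box; Z[7]=0
i=8: outside box; Z[8]=2 scan→box=[8,10)
i=9: min(r-i=1, Z[1]=1)=1; Z[9]=1

[10, 1, 0, 2, 2, 1, 0, 0, 2, 1]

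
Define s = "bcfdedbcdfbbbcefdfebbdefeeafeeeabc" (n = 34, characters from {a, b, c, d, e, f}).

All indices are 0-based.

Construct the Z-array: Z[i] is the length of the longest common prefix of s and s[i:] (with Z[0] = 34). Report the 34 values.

[34, 0, 0, 0, 0, 0, 2, 0, 0, 0, 1, 1, 2, 0, 0, 0, 0, 0, 0, 1, 1, 0, 0, 0, 0, 0, 0, 0, 0, 0, 0, 0, 2, 0]

Z[0]=34
i=1: i≥r, start 0; Z[1]=0
i=2: i≥r, start 0; Z[2]=0
i=3: i≥r, start 0; Z[3]=0
i=4: i≥r, start 0; Z[4]=0
i=5: i≥r, start 0; Z[5]=0
i=6: i≥r, start 0; Z[6]=2 extend→box=[6,8)
i=7: min(r-i=1, Z[1]=0)=0; Z[7]=0
i=8: i≥r, start 0; Z[8]=0
i=9: i≥r, start 0; Z[9]=0
i=10: i≥r, start 0; Z[10]=1 extend→box=[10,11)
i=11: i≥r, start 0; Z[11]=1 extend→box=[11,12)
i=12: i≥r, start 0; Z[12]=2 extend→box=[12,14)
i=13: min(r-i=1, Z[1]=0)=0; Z[13]=0
i=14: i≥r, start 0; Z[14]=0
i=15: i≥r, start 0; Z[15]=0
i=16: i≥r, start 0; Z[16]=0
i=17: i≥r, start 0; Z[17]=0
i=18: i≥r, start 0; Z[18]=0
i=19: i≥r, start 0; Z[19]=1 extend→box=[19,20)
i=20: i≥r, start 0; Z[20]=1 extend→box=[20,21)
i=21: i≥r, start 0; Z[21]=0
i=22: i≥r, start 0; Z[22]=0
i=23: i≥r, start 0; Z[23]=0
i=24: i≥r, start 0; Z[24]=0
i=25: i≥r, start 0; Z[25]=0
i=26: i≥r, start 0; Z[26]=0
i=27: i≥r, start 0; Z[27]=0
i=28: i≥r, start 0; Z[28]=0
i=29: i≥r, start 0; Z[29]=0
i=30: i≥r, start 0; Z[30]=0
i=31: i≥r, start 0; Z[31]=0
i=32: i≥r, start 0; Z[32]=2 extend→box=[32,34)
i=33: min(r-i=1, Z[1]=0)=0; Z[33]=0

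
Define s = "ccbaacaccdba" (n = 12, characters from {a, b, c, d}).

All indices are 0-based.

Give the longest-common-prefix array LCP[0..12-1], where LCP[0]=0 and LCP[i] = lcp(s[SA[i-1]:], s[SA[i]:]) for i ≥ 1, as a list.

rank | idx | suffix
   0 |  11 | a
   1 |   3 | aacaccdba
   2 |   4 | acaccdba
   3 |   6 | accdba
   4 |  10 | ba
   5 |   2 | baacaccdba
   6 |   5 | caccdba
   7 |   1 | cbaacaccdba
   8 |   0 | ccbaacaccdba
   9 |   7 | ccdba
  10 |   8 | cdba
  11 |   9 | dba

SA = [11, 3, 4, 6, 10, 2, 5, 1, 0, 7, 8, 9]
[i] adj suffixes → lcp
  [1] 11/3 → 1 ('a')
  [2] 3/4 → 1 ('a')
  [3] 4/6 → 2 ('ac')
  [4] 6/10 → 0 ('')
  [5] 10/2 → 2 ('ba')
  [6] 2/5 → 0 ('')
  [7] 5/1 → 1 ('c')
  [8] 1/0 → 1 ('c')
  [9] 0/7 → 2 ('cc')
  [10] 7/8 → 1 ('c')
  [11] 8/9 → 0 ('')

[0, 1, 1, 2, 0, 2, 0, 1, 1, 2, 1, 0]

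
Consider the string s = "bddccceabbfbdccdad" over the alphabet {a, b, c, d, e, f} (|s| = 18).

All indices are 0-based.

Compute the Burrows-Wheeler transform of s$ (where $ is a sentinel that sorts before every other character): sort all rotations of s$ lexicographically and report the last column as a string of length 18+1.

dedaf$bddcccacdbbcb

rank  rotation             last
    0  $bddccceabbfbdccdad  d
    1  abbfbdccdad$bddccce  e
    2  ad$bddccceabbfbdccd  d
    3  bbfbdccdad$bddcccea  a
    4  bdccdad$bddccceabbf  f
    5  bddccceabbfbdccdad$  $
    6  bfbdccdad$bddccceab  b
    7  ccceabbfbdccdad$bdd  d
    8  ccdad$bddccceabbfbd  d
    9  cceabbfbdccdad$bddc  c
   10  cdad$bddccceabbfbdc  c
   11  ceabbfbdccdad$bddcc  c
   12  d$bddccceabbfbdccda  a
   13  dad$bddccceabbfbdcc  c
   14  dccceabbfbdccdad$bd  d
   15  dccdad$bddccceabbfb  b
   16  ddccceabbfbdccdad$b  b
   17  eabbfbdccdad$bddccc  c
   18  fbdccdad$bddccceabb  b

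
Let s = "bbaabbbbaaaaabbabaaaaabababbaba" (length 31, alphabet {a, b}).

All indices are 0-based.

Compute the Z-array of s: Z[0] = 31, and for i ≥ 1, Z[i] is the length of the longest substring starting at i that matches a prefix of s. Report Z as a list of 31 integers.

Z[0]=31
i=1: outside box; Z[1]=1 scan→box=[1,2)
i=2: outside box; Z[2]=0
i=3: outside box; Z[3]=0
i=4: outside box; Z[4]=2 scan→box=[4,6)
i=5: min(r-i=1, Z[1]=1)=1; Z[5]=2 scan→box=[5,7)
i=6: min(r-i=1, Z[1]=1)=1; Z[6]=4 scan→box=[6,10)
i=7: min(r-i=3, Z[1]=1)=1; Z[7]=1
i=8: min(r-i=2, Z[2]=0)=0; Z[8]=0
i=9: min(r-i=1, Z[3]=0)=0; Z[9]=0
i=10: outside box; Z[10]=0
i=11: outside box; Z[11]=0
i=12: outside box; Z[12]=0
i=13: outside box; Z[13]=3 scan→box=[13,16)
i=14: min(r-i=2, Z[1]=1)=1; Z[14]=1
i=15: min(r-i=1, Z[2]=0)=0; Z[15]=0
i=16: outside box; Z[16]=1 scan→box=[16,17)
i=17: outside box; Z[17]=0
i=18: outside box; Z[18]=0
i=19: outside box; Z[19]=0
i=20: outside box; Z[20]=0
i=21: outside box; Z[21]=0
i=22: outside box; Z[22]=1 scan→box=[22,23)
i=23: outside box; Z[23]=0
i=24: outside box; Z[24]=1 scan→box=[24,25)
i=25: outside box; Z[25]=0
i=26: outside box; Z[26]=3 scan→box=[26,29)
i=27: min(r-i=2, Z[1]=1)=1; Z[27]=1
i=28: min(r-i=1, Z[2]=0)=0; Z[28]=0
i=29: outside box; Z[29]=1 scan→box=[29,30)
i=30: outside box; Z[30]=0

[31, 1, 0, 0, 2, 2, 4, 1, 0, 0, 0, 0, 0, 3, 1, 0, 1, 0, 0, 0, 0, 0, 1, 0, 1, 0, 3, 1, 0, 1, 0]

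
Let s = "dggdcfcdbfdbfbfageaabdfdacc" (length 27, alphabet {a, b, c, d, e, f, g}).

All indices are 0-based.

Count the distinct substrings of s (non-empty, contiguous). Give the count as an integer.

rank→(start, suffix):
  0 → (18, 'aabdfdacc')
  1 → (19, 'abdfdacc')
  2 → (24, 'acc')
  3 → (15, 'ageaabdfdacc')
  4 → (20, 'bdfdacc')
  5 → (13, 'bfageaabdfdacc')
  6 → (11, 'bfbfageaabdfdacc')
  7 → (8, 'bfdbfbfageaabdfdacc')
  8 → (26, 'c')
  9 → (25, 'cc')
  10 → (6, 'cdbfdbfbfageaabdfdacc')
  11 → (4, 'cfcdbfdbfbfageaabdfdacc')
  12 → (23, 'dacc')
  13 → (10, 'dbfbfageaabdfdacc')
  14 → (7, 'dbfdbfbfageaabdfdacc')
  15 → (3, 'dcfcdbfdbfbfageaabdfdacc')
  16 → (21, 'dfdacc')
  17 → (0, 'dggdcfcdbfdbfbfageaabdfdacc')
  18 → (17, 'eaabdfdacc')
  19 → (14, 'fageaabdfdacc')
  20 → (12, 'fbfageaabdfdacc')
  21 → (5, 'fcdbfdbfbfageaabdfdacc')
  22 → (22, 'fdacc')
  23 → (9, 'fdbfbfageaabdfdacc')
  24 → (2, 'gdcfcdbfdbfbfageaabdfdacc')
  25 → (16, 'geaabdfdacc')
  26 → (1, 'ggdcfcdbfdbfbfageaabdfdacc')

SA = [18, 19, 24, 15, 20, 13, 11, 8, 26, 25, 6, 4, 23, 10, 7, 3, 21, 0, 17, 14, 12, 5, 22, 9, 2, 16, 1]
[i] adj suffixes → lcp
  [1] 18/19 → 1 ('a')
  [2] 19/24 → 1 ('a')
  [3] 24/15 → 1 ('a')
  [4] 15/20 → 0 ('')
  [5] 20/13 → 1 ('b')
  [6] 13/11 → 2 ('bf')
  [7] 11/8 → 2 ('bf')
  [8] 8/26 → 0 ('')
  [9] 26/25 → 1 ('c')
  [10] 25/6 → 1 ('c')
  [11] 6/4 → 1 ('c')
  [12] 4/23 → 0 ('')
  [13] 23/10 → 1 ('d')
  [14] 10/7 → 3 ('dbf')
  [15] 7/3 → 1 ('d')
  [16] 3/21 → 1 ('d')
  [17] 21/0 → 1 ('d')
  [18] 0/17 → 0 ('')
  [19] 17/14 → 0 ('')
  [20] 14/12 → 1 ('f')
  [21] 12/5 → 1 ('f')
  [22] 5/22 → 1 ('f')
  [23] 22/9 → 2 ('fd')
  [24] 9/2 → 0 ('')
  [25] 2/16 → 1 ('g')
  [26] 16/1 → 1 ('g')

n(n+1)/2 = 27·28/2 = 378
Σ LCP = 0 + 1 + 1 + 1 + 0 + 1 + 2 + 2 + 0 + 1 + 1 + 1 + 0 + 1 + 3 + 1 + 1 + 1 + 0 + 0 + 1 + 1 + 1 + 2 + 0 + 1 + 1 = 25
distinct = 378 − 25 = 353

353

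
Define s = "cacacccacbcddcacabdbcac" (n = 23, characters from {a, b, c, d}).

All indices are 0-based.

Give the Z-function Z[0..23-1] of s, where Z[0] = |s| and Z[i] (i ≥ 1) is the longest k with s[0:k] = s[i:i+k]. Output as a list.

Z[0]=23
i=1: fresh scan; Z[1]=0
i=2: fresh scan; Z[2]=3 grow→box=[2,5)
i=3: min(r-i=2, Z[1]=0)=0; Z[3]=0
i=4: min(r-i=1, Z[2]=3)=1; Z[4]=1
i=5: fresh scan; Z[5]=1 grow→box=[5,6)
i=6: fresh scan; Z[6]=3 grow→box=[6,9)
i=7: min(r-i=2, Z[1]=0)=0; Z[7]=0
i=8: min(r-i=1, Z[2]=3)=1; Z[8]=1
i=9: fresh scan; Z[9]=0
i=10: fresh scan; Z[10]=1 grow→box=[10,11)
i=11: fresh scan; Z[11]=0
i=12: fresh scan; Z[12]=0
i=13: fresh scan; Z[13]=4 grow→box=[13,17)
i=14: min(r-i=3, Z[1]=0)=0; Z[14]=0
i=15: min(r-i=2, Z[2]=3)=2; Z[15]=2
i=16: min(r-i=1, Z[3]=0)=0; Z[16]=0
i=17: fresh scan; Z[17]=0
i=18: fresh scan; Z[18]=0
i=19: fresh scan; Z[19]=0
i=20: fresh scan; Z[20]=3 grow→box=[20,23)
i=21: min(r-i=2, Z[1]=0)=0; Z[21]=0
i=22: min(r-i=1, Z[2]=3)=1; Z[22]=1

[23, 0, 3, 0, 1, 1, 3, 0, 1, 0, 1, 0, 0, 4, 0, 2, 0, 0, 0, 0, 3, 0, 1]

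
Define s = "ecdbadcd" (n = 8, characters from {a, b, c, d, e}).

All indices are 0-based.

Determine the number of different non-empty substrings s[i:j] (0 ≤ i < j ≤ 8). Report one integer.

rank | idx | suffix
   0 |   4 | adcd
   1 |   3 | badcd
   2 |   6 | cd
   3 |   1 | cdbadcd
   4 |   7 | d
   5 |   2 | dbadcd
   6 |   5 | dcd
   7 |   0 | ecdbadcd

SA = [4, 3, 6, 1, 7, 2, 5, 0]
[i] adj suffixes → lcp
  [1] 4/3 → 0 ('')
  [2] 3/6 → 0 ('')
  [3] 6/1 → 2 ('cd')
  [4] 1/7 → 0 ('')
  [5] 7/2 → 1 ('d')
  [6] 2/5 → 1 ('d')
  [7] 5/0 → 0 ('')

n(n+1)/2 = 8·9/2 = 36
Σ LCP = 0 + 0 + 0 + 2 + 0 + 1 + 1 + 0 = 4
distinct = 36 − 4 = 32

32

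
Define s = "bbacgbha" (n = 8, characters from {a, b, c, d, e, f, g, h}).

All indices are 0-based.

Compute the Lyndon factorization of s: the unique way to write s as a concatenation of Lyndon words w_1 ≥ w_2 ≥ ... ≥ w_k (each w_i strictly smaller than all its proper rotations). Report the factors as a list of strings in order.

emit factor 1: 'b' (i=0, period=1)
emit factor 2: 'b' (i=1, period=1)
emit factor 3: 'acgbh' (i=2, period=5)
emit factor 4: 'a' (i=7, period=1)

["b", "b", "acgbh", "a"]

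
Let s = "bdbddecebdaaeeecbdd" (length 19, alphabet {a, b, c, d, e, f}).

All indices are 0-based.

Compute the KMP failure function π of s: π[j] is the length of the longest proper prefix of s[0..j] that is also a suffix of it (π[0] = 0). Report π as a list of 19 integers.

[0, 0, 1, 2, 0, 0, 0, 0, 1, 2, 0, 0, 0, 0, 0, 0, 1, 2, 0]

π[0] = 0
j=1 s[j]='d': π[1]=0 (border '')
j=2 s[j]='b': π[2]=1 (border 'b')
j=3 s[j]='d': π[3]=2 (border 'bd')
j=4 s[j]='d': k: 2→0; π[4]=0 (border '')
j=5 s[j]='e': π[5]=0 (border '')
j=6 s[j]='c': π[6]=0 (border '')
j=7 s[j]='e': π[7]=0 (border '')
j=8 s[j]='b': π[8]=1 (border 'b')
j=9 s[j]='d': π[9]=2 (border 'bd')
j=10 s[j]='a': k: 2→0; π[10]=0 (border '')
j=11 s[j]='a': π[11]=0 (border '')
j=12 s[j]='e': π[12]=0 (border '')
j=13 s[j]='e': π[13]=0 (border '')
j=14 s[j]='e': π[14]=0 (border '')
j=15 s[j]='c': π[15]=0 (border '')
j=16 s[j]='b': π[16]=1 (border 'b')
j=17 s[j]='d': π[17]=2 (border 'bd')
j=18 s[j]='d': k: 2→0; π[18]=0 (border '')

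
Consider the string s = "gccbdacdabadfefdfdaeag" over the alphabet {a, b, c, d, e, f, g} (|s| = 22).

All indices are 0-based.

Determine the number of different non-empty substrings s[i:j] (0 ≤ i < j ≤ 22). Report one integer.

sorted suffixes:
  #0 SA[0]=8  'abadfefdfdaeag'
  #1 SA[1]=5  'acdabadfefdfdaeag'
  #2 SA[2]=10  'adfefdfdaeag'
  #3 SA[3]=18  'aeag'
  #4 SA[4]=20  'ag'
  #5 SA[5]=9  'badfefdfdaeag'
  #6 SA[6]=3  'bdacdabadfefdfdaeag'
  #7 SA[7]=2  'cbdacdabadfefdfdaeag'
  #8 SA[8]=1  'ccbdacdabadfefdfdaeag'
  #9 SA[9]=6  'cdabadfefdfdaeag'
  #10 SA[10]=7  'dabadfefdfdaeag'
  #11 SA[11]=4  'dacdabadfefdfdaeag'
  #12 SA[12]=17  'daeag'
  #13 SA[13]=15  'dfdaeag'
  #14 SA[14]=11  'dfefdfdaeag'
  #15 SA[15]=19  'eag'
  #16 SA[16]=13  'efdfdaeag'
  #17 SA[17]=16  'fdaeag'
  #18 SA[18]=14  'fdfdaeag'
  #19 SA[19]=12  'fefdfdaeag'
  #20 SA[20]=21  'g'
  #21 SA[21]=0  'gccbdacdabadfefdfdaeag'

SA = [8, 5, 10, 18, 20, 9, 3, 2, 1, 6, 7, 4, 17, 15, 11, 19, 13, 16, 14, 12, 21, 0]
rank  pair      lcp
   1  s[8:],s[5:]  1  'a'
   2  s[5:],s[10:]  1  'a'
   3  s[10:],s[18:]  1  'a'
   4  s[18:],s[20:]  1  'a'
   5  s[20:],s[9:]  0  ''
   6  s[9:],s[3:]  1  'b'
   7  s[3:],s[2:]  0  ''
   8  s[2:],s[1:]  1  'c'
   9  s[1:],s[6:]  1  'c'
  10  s[6:],s[7:]  0  ''
  11  s[7:],s[4:]  2  'da'
  12  s[4:],s[17:]  2  'da'
  13  s[17:],s[15:]  1  'd'
  14  s[15:],s[11:]  2  'df'
  15  s[11:],s[19:]  0  ''
  16  s[19:],s[13:]  1  'e'
  17  s[13:],s[16:]  0  ''
  18  s[16:],s[14:]  2  'fd'
  19  s[14:],s[12:]  1  'f'
  20  s[12:],s[21:]  0  ''
  21  s[21:],s[0:]  1  'g'

n(n+1)/2 = 22·23/2 = 253
Σ LCP = 0 + 1 + 1 + 1 + 1 + 0 + 1 + 0 + 1 + 1 + 0 + 2 + 2 + 1 + 2 + 0 + 1 + 0 + 2 + 1 + 0 + 1 = 19
distinct = 253 − 19 = 234

234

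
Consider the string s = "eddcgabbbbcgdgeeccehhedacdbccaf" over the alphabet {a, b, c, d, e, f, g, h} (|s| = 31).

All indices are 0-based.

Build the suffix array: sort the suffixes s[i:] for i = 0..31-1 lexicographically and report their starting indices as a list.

[5, 23, 29, 6, 7, 8, 26, 9, 28, 27, 16, 24, 17, 3, 10, 22, 25, 2, 1, 12, 15, 21, 0, 14, 18, 30, 4, 11, 13, 20, 19]

rank | idx | suffix
   0 |   5 | abbbbcgdgeeccehhedacdbccaf
   1 |  23 | acdbccaf
   2 |  29 | af
   3 |   6 | bbbbcgdgeeccehhedacdbccaf
   4 |   7 | bbbcgdgeeccehhedacdbccaf
   5 |   8 | bbcgdgeeccehhedacdbccaf
   6 |  26 | bccaf
   7 |   9 | bcgdgeeccehhedacdbccaf
   8 |  28 | caf
   9 |  27 | ccaf
  10 |  16 | ccehhedacdbccaf
  11 |  24 | cdbccaf
  12 |  17 | cehhedacdbccaf
  13 |   3 | cgabbbbcgdgeeccehhedacdbccaf
  14 |  10 | cgdgeeccehhedacdbccaf
  15 |  22 | dacdbccaf
  16 |  25 | dbccaf
  17 |   2 | dcgabbbbcgdgeeccehhedacdbccaf
  18 |   1 | ddcgabbbbcgdgeeccehhedacdbccaf
  19 |  12 | dgeeccehhedacdbccaf
  20 |  15 | eccehhedacdbccaf
  21 |  21 | edacdbccaf
  22 |   0 | eddcgabbbbcgdgeeccehhedacdbccaf
  23 |  14 | eeccehhedacdbccaf
  24 |  18 | ehhedacdbccaf
  25 |  30 | f
  26 |   4 | gabbbbcgdgeeccehhedacdbccaf
  27 |  11 | gdgeeccehhedacdbccaf
  28 |  13 | geeccehhedacdbccaf
  29 |  20 | hedacdbccaf
  30 |  19 | hhedacdbccaf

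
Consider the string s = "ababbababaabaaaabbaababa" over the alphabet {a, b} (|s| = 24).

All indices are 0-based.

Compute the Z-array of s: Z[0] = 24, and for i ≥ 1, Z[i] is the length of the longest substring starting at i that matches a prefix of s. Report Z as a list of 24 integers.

Z[0]=24
i=1: fresh scan; Z[1]=0
i=2: fresh scan; Z[2]=2 extend→box=[2,4)
i=3: min(r-i=1, Z[1]=0)=0; Z[3]=0
i=4: fresh scan; Z[4]=0
i=5: fresh scan; Z[5]=4 extend→box=[5,9)
i=6: min(r-i=3, Z[1]=0)=0; Z[6]=0
i=7: min(r-i=2, Z[2]=2)=2; Z[7]=3 extend→box=[7,10)
i=8: min(r-i=2, Z[1]=0)=0; Z[8]=0
i=9: min(r-i=1, Z[2]=2)=1; Z[9]=1
i=10: fresh scan; Z[10]=3 extend→box=[10,13)
i=11: min(r-i=2, Z[1]=0)=0; Z[11]=0
i=12: min(r-i=1, Z[2]=2)=1; Z[12]=1
i=13: fresh scan; Z[13]=1 extend→box=[13,14)
i=14: fresh scan; Z[14]=1 extend→box=[14,15)
i=15: fresh scan; Z[15]=2 extend→box=[15,17)
i=16: min(r-i=1, Z[1]=0)=0; Z[16]=0
i=17: fresh scan; Z[17]=0
i=18: fresh scan; Z[18]=1 extend→box=[18,19)
i=19: fresh scan; Z[19]=4 extend→box=[19,23)
i=20: min(r-i=3, Z[1]=0)=0; Z[20]=0
i=21: min(r-i=2, Z[2]=2)=2; Z[21]=3 extend→box=[21,24)
i=22: min(r-i=2, Z[1]=0)=0; Z[22]=0
i=23: min(r-i=1, Z[2]=2)=1; Z[23]=1

[24, 0, 2, 0, 0, 4, 0, 3, 0, 1, 3, 0, 1, 1, 1, 2, 0, 0, 1, 4, 0, 3, 0, 1]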